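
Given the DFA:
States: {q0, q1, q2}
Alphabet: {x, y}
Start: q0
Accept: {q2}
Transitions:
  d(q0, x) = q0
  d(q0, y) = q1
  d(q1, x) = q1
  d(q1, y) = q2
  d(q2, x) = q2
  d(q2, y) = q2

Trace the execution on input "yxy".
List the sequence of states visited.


Input: yxy
d(q0, y) = q1
d(q1, x) = q1
d(q1, y) = q2


q0 -> q1 -> q1 -> q2


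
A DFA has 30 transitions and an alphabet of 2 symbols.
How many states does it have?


Each state has exactly one transition per symbol.
states = transitions / |alphabet| = 30 / 2 = 15

15


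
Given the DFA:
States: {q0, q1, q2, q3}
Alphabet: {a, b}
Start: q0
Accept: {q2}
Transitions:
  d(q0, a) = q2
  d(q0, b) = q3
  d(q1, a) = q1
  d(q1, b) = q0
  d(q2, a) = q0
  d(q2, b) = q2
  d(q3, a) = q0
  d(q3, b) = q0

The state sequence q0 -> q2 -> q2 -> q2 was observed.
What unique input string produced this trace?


Trace back each transition to find the symbol:
  q0 --[a]--> q2
  q2 --[b]--> q2
  q2 --[b]--> q2

"abb"


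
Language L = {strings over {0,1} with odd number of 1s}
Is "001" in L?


count('1') = 1; 1 mod 2 = 1

Yes, "001" is in L


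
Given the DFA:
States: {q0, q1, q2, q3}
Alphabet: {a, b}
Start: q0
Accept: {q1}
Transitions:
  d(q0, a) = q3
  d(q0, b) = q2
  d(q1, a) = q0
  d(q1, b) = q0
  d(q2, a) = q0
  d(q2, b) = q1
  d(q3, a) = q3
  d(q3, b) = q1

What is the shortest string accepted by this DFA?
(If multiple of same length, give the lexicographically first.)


BFS by string length (lex-first path to each state shown):
  len 0: q0<-""
  len 1: q2<-"b", q3<-"a"
  len 2: q0<-"ba", q1<-"ab", q3<-"aa"
Found accept state at length 2.

"ab"


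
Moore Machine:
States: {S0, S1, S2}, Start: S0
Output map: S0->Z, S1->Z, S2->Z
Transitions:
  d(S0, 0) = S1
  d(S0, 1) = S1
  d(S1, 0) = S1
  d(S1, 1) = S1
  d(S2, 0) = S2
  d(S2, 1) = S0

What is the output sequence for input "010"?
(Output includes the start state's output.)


Start: S0 (output Z)
  --0--> S1 (output Z)
  --1--> S1 (output Z)
  --0--> S1 (output Z)

"ZZZZ"


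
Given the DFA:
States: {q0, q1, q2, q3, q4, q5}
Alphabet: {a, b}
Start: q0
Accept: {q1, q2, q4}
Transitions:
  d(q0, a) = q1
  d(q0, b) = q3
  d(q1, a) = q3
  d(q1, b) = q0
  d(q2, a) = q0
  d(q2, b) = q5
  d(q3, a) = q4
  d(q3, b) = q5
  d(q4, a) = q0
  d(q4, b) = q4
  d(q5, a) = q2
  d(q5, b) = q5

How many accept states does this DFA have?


Accept states listed: {q1, q2, q4}
Counting: q1(1) q2(2) q4(3)

3


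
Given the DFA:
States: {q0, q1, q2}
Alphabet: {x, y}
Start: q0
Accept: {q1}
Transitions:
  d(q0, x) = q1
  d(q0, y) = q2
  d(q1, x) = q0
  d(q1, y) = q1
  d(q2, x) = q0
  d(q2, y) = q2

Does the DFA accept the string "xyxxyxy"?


Trace: q0 -> q1 -> q1 -> q0 -> q1 -> q1 -> q0 -> q2
Final state: q2
Accept states: {q1}

No, rejected (final state q2 is not an accept state)


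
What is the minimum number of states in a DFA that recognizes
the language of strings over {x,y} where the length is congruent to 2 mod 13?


States track (length) mod 13.
Need 13 states: one per remainder 0..12; accept = remainder 2.

13


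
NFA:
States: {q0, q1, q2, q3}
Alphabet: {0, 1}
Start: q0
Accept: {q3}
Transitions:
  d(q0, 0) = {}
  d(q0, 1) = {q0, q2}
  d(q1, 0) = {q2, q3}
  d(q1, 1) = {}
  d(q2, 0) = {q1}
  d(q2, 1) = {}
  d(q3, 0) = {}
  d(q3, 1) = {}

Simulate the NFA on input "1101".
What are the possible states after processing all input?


Start: {q0}
  --1--> {q0, q2}
  --1--> {q0, q2}
  --0--> {q1}
  --1--> {}

{} (empty set, no valid transitions)


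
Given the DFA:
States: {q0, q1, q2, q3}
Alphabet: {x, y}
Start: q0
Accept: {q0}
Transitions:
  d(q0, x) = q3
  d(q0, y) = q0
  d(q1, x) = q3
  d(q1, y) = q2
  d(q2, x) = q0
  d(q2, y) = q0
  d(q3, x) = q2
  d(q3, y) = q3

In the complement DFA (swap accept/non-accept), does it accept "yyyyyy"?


Trace: q0 -> q0 -> q0 -> q0 -> q0 -> q0 -> q0
Final: q0
Original accept: {q0}
Complement: q0 is in original accept

No, complement rejects (original accepts)


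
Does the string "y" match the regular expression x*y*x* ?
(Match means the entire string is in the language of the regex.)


|string| = 1; first = 'y'; last = 'y'

Yes, "y" matches x*y*x*


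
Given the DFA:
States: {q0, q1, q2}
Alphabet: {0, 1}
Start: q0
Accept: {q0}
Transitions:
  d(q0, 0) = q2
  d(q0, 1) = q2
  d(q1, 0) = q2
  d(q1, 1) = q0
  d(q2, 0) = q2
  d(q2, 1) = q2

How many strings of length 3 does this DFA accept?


Enumerating all length-3 strings:
  "000" -> q2 [reject]
  "001" -> q2 [reject]
  "010" -> q2 [reject]
  "011" -> q2 [reject]
  "100" -> q2 [reject]
  "101" -> q2 [reject]
  "110" -> q2 [reject]
  "111" -> q2 [reject]

0 out of 8


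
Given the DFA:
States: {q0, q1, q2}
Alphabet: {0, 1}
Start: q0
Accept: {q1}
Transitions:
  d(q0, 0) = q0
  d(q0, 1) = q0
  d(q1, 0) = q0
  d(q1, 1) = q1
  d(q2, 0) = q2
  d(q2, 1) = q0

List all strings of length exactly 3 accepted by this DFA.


All strings of length 3: 8 total
Accepted: 0

None


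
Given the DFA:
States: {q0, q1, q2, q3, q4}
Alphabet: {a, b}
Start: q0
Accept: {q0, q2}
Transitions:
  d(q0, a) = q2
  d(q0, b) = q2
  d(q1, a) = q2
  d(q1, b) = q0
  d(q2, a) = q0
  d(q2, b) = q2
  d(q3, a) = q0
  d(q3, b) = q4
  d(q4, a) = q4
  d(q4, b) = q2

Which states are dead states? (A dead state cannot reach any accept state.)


Forward reachability from each state:
  q0 -> reaches accept state q0 (live)
  q1 -> reaches accept state q0 (live)
  q2 -> reaches accept state q0 (live)
  q3 -> reaches accept state q0 (live)
  q4 -> reaches accept state q0 (live)

None (all states can reach an accept state)


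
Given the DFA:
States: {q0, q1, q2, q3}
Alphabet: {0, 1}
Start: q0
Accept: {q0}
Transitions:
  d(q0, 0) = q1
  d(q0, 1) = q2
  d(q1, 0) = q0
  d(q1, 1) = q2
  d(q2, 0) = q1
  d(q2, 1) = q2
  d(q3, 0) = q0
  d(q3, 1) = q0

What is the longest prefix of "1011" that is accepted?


Run the DFA, marking each prefix where the state is accepting:
  "" -> q0 [accept]
  "1" -> q2 [reject]
  "10" -> q1 [reject]
  "101" -> q2 [reject]
  "1011" -> q2 [reject]

""


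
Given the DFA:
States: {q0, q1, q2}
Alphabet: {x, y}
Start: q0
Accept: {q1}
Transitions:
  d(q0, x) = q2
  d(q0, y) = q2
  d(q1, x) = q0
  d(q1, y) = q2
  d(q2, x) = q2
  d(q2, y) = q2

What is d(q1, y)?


Looking up transition d(q1, y)

q2


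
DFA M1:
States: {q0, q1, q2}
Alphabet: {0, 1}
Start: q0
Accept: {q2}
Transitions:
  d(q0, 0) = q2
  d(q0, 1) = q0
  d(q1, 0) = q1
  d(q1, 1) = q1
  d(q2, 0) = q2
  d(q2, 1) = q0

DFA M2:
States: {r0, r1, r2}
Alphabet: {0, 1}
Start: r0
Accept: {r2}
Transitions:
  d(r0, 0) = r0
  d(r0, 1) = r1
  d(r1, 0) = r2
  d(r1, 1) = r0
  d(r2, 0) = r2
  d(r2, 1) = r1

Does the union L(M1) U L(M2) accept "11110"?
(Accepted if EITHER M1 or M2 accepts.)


M1: final=q2 accepted=True
M2: final=r0 accepted=False

Yes, union accepts


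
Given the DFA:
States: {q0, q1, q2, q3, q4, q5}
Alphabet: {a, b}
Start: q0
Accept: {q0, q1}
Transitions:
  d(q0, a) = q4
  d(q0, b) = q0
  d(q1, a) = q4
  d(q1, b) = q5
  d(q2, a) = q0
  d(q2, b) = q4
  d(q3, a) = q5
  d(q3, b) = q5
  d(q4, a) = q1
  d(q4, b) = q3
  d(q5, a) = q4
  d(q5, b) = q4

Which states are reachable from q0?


BFS from q0:
  layer 0: {q0}
  layer 1: {q4}
  layer 2: {q1, q3}
  layer 3: {q5}

{q0, q1, q3, q4, q5}


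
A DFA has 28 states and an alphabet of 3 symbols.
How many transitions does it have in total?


Each state has exactly one transition per symbol.
28 * 3 = 84

84


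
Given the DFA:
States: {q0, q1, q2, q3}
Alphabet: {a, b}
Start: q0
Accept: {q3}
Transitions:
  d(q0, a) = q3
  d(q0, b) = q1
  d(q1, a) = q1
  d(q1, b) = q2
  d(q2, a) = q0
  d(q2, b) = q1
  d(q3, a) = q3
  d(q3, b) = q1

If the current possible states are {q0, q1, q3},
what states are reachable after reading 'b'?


Apply transition on 'b' from each current state:
  d(q0, b) = q1
  d(q1, b) = q2
  d(q3, b) = q1

{q1, q2}


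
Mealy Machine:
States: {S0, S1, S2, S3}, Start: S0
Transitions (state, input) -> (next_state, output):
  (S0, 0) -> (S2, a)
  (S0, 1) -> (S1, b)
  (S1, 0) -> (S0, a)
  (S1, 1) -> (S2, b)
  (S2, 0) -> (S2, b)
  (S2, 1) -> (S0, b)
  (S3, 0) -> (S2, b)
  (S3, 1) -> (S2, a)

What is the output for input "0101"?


Step-by-step:
  (S0, 0) -> (S2, a)
  (S2, 1) -> (S0, b)
  (S0, 0) -> (S2, a)
  (S2, 1) -> (S0, b)

"abab"


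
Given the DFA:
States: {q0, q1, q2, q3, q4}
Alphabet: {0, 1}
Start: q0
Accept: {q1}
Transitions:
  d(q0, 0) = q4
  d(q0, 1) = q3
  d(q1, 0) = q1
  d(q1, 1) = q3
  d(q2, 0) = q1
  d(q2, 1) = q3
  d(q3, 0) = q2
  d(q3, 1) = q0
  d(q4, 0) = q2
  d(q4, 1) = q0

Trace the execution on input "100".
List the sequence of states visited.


Input: 100
d(q0, 1) = q3
d(q3, 0) = q2
d(q2, 0) = q1


q0 -> q3 -> q2 -> q1


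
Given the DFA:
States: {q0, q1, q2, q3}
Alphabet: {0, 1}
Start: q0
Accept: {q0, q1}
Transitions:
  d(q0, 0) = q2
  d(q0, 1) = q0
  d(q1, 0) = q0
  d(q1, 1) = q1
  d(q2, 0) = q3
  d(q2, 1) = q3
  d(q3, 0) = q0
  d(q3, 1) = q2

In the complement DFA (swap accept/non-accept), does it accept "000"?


Trace: q0 -> q2 -> q3 -> q0
Final: q0
Original accept: {q0, q1}
Complement: q0 is in original accept

No, complement rejects (original accepts)


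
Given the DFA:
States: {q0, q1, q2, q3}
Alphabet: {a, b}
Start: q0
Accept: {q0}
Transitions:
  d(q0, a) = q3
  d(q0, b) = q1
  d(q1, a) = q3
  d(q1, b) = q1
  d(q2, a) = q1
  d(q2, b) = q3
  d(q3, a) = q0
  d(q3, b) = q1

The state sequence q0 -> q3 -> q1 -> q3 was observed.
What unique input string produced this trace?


Trace back each transition to find the symbol:
  q0 --[a]--> q3
  q3 --[b]--> q1
  q1 --[a]--> q3

"aba"


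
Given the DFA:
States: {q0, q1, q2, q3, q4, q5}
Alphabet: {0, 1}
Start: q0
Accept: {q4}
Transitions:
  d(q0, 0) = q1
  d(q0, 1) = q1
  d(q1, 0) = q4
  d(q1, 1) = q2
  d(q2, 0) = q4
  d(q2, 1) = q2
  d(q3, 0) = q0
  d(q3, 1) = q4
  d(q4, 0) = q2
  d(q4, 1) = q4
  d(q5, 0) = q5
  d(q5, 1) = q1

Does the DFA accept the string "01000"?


Trace: q0 -> q1 -> q2 -> q4 -> q2 -> q4
Final state: q4
Accept states: {q4}

Yes, accepted (final state q4 is an accept state)


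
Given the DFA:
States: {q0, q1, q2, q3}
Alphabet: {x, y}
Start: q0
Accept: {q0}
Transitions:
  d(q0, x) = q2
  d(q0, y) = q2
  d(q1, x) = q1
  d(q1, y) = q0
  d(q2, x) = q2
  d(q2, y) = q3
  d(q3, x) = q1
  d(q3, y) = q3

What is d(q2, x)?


Looking up transition d(q2, x)

q2


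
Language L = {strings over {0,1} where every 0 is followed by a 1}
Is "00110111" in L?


'00' present: True; ends with '0': False

No, "00110111" is not in L


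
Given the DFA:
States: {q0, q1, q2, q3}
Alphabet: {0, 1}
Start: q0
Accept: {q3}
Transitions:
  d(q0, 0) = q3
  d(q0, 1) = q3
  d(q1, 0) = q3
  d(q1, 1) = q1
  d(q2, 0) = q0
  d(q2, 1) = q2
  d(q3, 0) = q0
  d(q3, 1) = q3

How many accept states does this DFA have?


Accept states listed: {q3}
Counting: q3(1)

1


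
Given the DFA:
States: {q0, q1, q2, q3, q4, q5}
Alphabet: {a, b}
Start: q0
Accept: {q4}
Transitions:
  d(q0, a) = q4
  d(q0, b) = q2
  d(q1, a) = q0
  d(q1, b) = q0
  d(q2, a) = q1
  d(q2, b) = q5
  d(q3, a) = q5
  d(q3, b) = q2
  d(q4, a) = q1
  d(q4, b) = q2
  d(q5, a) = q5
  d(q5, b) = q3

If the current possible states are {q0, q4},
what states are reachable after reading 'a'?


Apply transition on 'a' from each current state:
  d(q0, a) = q4
  d(q4, a) = q1

{q1, q4}


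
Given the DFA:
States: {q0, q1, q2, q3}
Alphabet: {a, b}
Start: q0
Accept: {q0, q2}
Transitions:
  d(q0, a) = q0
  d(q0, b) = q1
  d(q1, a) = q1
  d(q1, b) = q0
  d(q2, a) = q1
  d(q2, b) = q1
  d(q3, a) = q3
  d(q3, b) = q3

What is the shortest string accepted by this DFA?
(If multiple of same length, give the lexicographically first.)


BFS by string length (lex-first path to each state shown):
  len 0: q0<-""
Found accept state at length 0.

"" (empty string)


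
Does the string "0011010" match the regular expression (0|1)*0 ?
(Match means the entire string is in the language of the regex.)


|string| = 7; first = '0'; last = '0'

Yes, "0011010" matches (0|1)*0


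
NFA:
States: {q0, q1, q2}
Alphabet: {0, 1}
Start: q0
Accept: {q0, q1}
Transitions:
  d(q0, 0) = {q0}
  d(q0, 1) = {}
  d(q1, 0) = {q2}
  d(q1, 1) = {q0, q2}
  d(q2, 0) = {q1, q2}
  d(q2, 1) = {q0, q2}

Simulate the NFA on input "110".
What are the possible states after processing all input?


Start: {q0}
  --1--> {}
  --1--> {}
  --0--> {}

{} (empty set, no valid transitions)


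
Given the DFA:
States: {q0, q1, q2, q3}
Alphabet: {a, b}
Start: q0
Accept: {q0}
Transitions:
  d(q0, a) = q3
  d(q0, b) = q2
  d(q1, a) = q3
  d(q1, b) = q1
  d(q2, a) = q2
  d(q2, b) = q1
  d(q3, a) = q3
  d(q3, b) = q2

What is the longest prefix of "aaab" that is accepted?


Run the DFA, marking each prefix where the state is accepting:
  "" -> q0 [accept]
  "a" -> q3 [reject]
  "aa" -> q3 [reject]
  "aaa" -> q3 [reject]
  "aaab" -> q2 [reject]

""


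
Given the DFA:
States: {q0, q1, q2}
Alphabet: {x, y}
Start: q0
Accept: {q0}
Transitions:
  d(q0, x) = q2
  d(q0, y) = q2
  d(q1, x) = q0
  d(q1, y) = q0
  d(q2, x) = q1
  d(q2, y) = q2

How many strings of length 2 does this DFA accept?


Enumerating all length-2 strings:
  "xx" -> q1 [reject]
  "xy" -> q2 [reject]
  "yx" -> q1 [reject]
  "yy" -> q2 [reject]

0 out of 4


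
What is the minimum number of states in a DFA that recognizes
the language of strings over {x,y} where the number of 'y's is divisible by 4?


States track (count of 'y') mod 4.
Need 4 states: one per remainder 0..3; accept = remainder 0.

4


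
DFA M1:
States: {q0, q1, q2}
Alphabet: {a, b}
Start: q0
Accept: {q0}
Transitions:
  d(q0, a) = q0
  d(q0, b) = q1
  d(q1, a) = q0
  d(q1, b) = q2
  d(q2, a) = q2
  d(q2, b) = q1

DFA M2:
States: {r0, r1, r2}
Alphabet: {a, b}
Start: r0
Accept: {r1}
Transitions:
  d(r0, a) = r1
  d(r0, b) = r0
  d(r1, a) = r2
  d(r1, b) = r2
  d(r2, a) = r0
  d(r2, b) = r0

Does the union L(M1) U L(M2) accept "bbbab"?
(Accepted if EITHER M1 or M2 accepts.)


M1: final=q1 accepted=False
M2: final=r2 accepted=False

No, union rejects (neither accepts)


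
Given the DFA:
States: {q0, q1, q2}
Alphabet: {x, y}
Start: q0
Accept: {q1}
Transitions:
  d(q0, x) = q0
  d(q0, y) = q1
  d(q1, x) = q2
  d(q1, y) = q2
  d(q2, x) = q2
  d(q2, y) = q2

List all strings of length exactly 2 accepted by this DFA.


All strings of length 2: 4 total
Accepted: 1

"xy"


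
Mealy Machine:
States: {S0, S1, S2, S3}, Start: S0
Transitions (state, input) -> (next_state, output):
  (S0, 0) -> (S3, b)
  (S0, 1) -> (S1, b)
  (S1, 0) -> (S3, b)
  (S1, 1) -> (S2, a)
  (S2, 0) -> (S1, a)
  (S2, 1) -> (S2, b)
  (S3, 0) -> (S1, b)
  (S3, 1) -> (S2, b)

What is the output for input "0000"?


Step-by-step:
  (S0, 0) -> (S3, b)
  (S3, 0) -> (S1, b)
  (S1, 0) -> (S3, b)
  (S3, 0) -> (S1, b)

"bbbb"


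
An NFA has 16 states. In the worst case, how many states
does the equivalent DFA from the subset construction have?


Subset construction: one DFA state per subset of NFA states.
2^16 = 65536

65536


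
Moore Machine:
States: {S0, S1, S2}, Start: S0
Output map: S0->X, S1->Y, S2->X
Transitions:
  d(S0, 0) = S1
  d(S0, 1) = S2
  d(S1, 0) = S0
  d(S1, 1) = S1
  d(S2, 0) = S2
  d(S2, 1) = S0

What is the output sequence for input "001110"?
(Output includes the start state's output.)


Start: S0 (output X)
  --0--> S1 (output Y)
  --0--> S0 (output X)
  --1--> S2 (output X)
  --1--> S0 (output X)
  --1--> S2 (output X)
  --0--> S2 (output X)

"XYXXXXX"


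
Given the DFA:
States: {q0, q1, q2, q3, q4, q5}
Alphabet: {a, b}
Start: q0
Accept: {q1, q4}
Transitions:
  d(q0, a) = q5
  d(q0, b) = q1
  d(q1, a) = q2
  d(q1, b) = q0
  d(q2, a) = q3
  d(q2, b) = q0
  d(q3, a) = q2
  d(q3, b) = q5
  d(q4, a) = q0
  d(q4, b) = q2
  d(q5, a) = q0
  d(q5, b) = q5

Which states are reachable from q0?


BFS from q0:
  layer 0: {q0}
  layer 1: {q1, q5}
  layer 2: {q2}
  layer 3: {q3}

{q0, q1, q2, q3, q5}


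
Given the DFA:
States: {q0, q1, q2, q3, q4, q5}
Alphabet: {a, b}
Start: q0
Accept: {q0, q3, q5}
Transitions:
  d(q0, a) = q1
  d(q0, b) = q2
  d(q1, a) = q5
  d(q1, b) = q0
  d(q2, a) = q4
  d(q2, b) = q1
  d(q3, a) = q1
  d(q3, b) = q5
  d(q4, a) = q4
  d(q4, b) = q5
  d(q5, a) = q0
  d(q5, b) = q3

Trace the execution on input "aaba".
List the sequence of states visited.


Input: aaba
d(q0, a) = q1
d(q1, a) = q5
d(q5, b) = q3
d(q3, a) = q1


q0 -> q1 -> q5 -> q3 -> q1


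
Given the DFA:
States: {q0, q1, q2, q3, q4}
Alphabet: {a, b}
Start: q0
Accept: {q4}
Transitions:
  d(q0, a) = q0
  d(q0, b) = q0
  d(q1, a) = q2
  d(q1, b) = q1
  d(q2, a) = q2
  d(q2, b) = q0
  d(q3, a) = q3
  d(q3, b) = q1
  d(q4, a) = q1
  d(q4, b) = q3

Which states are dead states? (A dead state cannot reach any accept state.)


Forward reachability from each state:
  q0 -> reaches {q0}, no accept state (dead)
  q1 -> reaches {q0, q1, q2}, no accept state (dead)
  q2 -> reaches {q0, q2}, no accept state (dead)
  q3 -> reaches {q0, q1, q2, q3}, no accept state (dead)
  q4 -> reaches accept state q4 (live)

{q0, q1, q2, q3}


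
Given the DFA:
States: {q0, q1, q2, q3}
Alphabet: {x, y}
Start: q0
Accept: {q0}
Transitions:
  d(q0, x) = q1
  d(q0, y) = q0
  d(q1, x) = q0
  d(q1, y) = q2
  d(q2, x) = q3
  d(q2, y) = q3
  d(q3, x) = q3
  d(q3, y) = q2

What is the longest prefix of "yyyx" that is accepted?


Run the DFA, marking each prefix where the state is accepting:
  "" -> q0 [accept]
  "y" -> q0 [accept]
  "yy" -> q0 [accept]
  "yyy" -> q0 [accept]
  "yyyx" -> q1 [reject]

"yyy"


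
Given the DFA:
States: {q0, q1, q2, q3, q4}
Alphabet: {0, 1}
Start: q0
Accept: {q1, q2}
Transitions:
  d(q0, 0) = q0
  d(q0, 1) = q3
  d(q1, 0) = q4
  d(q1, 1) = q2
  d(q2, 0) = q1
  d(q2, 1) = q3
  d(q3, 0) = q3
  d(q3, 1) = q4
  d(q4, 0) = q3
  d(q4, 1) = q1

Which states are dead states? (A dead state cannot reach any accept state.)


Forward reachability from each state:
  q0 -> reaches accept state q1 (live)
  q1 -> reaches accept state q1 (live)
  q2 -> reaches accept state q1 (live)
  q3 -> reaches accept state q1 (live)
  q4 -> reaches accept state q1 (live)

None (all states can reach an accept state)


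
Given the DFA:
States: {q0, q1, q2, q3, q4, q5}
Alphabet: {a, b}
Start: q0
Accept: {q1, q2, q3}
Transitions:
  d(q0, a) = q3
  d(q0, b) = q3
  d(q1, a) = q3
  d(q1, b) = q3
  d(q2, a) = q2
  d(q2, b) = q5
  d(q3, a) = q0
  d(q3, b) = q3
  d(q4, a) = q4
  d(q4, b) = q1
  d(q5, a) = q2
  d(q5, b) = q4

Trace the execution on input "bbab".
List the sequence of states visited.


Input: bbab
d(q0, b) = q3
d(q3, b) = q3
d(q3, a) = q0
d(q0, b) = q3


q0 -> q3 -> q3 -> q0 -> q3


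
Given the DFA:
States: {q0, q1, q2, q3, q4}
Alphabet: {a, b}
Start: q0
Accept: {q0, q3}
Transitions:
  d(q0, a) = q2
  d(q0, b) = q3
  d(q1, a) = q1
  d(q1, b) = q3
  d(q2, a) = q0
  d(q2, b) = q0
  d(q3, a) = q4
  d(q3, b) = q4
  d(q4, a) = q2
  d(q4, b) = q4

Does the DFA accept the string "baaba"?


Trace: q0 -> q3 -> q4 -> q2 -> q0 -> q2
Final state: q2
Accept states: {q0, q3}

No, rejected (final state q2 is not an accept state)


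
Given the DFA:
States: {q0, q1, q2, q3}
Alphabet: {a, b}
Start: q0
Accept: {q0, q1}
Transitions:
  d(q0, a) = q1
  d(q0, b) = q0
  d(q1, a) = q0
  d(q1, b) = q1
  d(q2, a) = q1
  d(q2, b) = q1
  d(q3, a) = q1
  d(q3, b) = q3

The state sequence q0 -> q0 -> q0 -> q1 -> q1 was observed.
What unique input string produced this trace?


Trace back each transition to find the symbol:
  q0 --[b]--> q0
  q0 --[b]--> q0
  q0 --[a]--> q1
  q1 --[b]--> q1

"bbab"


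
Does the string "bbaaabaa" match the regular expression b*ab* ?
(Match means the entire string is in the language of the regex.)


|string| = 8; first = 'b'; last = 'a'

No, "bbaaabaa" does not match b*ab*


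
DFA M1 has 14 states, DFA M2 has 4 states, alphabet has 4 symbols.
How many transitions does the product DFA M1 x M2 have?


Product DFA has 14 * 4 = 56 states.
Each has 4 transitions: 56 * 4 = 224

224


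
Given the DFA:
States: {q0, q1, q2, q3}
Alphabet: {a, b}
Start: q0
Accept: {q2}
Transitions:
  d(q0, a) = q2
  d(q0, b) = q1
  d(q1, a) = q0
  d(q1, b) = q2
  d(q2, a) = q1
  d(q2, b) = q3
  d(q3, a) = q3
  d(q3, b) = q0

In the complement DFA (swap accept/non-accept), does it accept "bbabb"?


Trace: q0 -> q1 -> q2 -> q1 -> q2 -> q3
Final: q3
Original accept: {q2}
Complement: q3 is not in original accept

Yes, complement accepts (original rejects)


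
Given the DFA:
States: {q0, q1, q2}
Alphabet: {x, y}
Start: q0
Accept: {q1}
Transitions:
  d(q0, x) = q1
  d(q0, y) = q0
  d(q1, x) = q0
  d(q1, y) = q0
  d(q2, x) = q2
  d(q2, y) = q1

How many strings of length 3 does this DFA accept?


Enumerating all length-3 strings:
  "xxx" -> q1 [accept]
  "xxy" -> q0 [reject]
  "xyx" -> q1 [accept]
  "xyy" -> q0 [reject]
  "yxx" -> q0 [reject]
  "yxy" -> q0 [reject]
  "yyx" -> q1 [accept]
  "yyy" -> q0 [reject]

3 out of 8


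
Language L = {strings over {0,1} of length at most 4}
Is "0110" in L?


length = 4

Yes, "0110" is in L


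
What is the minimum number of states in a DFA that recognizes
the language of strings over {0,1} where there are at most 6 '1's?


States: count = 0, 1, ..., 6 (all accepting; 7 states), plus a dead state for count > 6.
Total: 7 + 1 = 8.

8


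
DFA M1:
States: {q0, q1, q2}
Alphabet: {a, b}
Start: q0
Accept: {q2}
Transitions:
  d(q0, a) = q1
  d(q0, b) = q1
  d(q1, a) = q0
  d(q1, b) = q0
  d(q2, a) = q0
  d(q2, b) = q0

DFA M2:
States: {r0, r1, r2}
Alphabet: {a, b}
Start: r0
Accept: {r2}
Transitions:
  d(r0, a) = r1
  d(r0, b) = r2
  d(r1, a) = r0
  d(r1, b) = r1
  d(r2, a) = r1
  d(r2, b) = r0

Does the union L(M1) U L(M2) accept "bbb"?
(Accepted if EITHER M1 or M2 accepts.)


M1: final=q1 accepted=False
M2: final=r2 accepted=True

Yes, union accepts


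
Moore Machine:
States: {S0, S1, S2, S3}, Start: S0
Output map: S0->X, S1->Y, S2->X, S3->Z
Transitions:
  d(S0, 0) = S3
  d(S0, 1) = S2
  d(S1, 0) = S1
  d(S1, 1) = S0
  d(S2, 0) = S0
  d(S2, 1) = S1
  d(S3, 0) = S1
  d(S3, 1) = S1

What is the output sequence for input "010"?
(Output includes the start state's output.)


Start: S0 (output X)
  --0--> S3 (output Z)
  --1--> S1 (output Y)
  --0--> S1 (output Y)

"XZYY"


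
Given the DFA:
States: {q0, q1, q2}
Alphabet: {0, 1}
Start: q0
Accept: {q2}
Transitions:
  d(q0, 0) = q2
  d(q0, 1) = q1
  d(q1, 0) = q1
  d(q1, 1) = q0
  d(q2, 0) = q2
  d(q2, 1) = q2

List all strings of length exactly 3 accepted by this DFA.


All strings of length 3: 8 total
Accepted: 5

"000", "001", "010", "011", "110"


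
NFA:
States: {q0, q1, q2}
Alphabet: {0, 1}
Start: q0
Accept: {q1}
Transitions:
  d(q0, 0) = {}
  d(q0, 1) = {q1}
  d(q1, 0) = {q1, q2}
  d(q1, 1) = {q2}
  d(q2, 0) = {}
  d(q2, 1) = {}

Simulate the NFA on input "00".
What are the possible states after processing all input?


Start: {q0}
  --0--> {}
  --0--> {}

{} (empty set, no valid transitions)


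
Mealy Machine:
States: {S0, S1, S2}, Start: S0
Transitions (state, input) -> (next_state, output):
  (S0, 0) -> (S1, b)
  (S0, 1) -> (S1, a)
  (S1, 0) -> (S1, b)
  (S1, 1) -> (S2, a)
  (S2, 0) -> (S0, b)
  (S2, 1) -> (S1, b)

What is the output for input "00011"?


Step-by-step:
  (S0, 0) -> (S1, b)
  (S1, 0) -> (S1, b)
  (S1, 0) -> (S1, b)
  (S1, 1) -> (S2, a)
  (S2, 1) -> (S1, b)

"bbbab"


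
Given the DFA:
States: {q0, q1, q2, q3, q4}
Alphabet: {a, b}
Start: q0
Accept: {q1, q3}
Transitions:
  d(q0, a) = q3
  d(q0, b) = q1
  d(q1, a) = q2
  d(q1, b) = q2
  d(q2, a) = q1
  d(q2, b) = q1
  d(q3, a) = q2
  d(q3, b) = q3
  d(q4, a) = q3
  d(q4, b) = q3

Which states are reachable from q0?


BFS from q0:
  layer 0: {q0}
  layer 1: {q1, q3}
  layer 2: {q2}

{q0, q1, q2, q3}


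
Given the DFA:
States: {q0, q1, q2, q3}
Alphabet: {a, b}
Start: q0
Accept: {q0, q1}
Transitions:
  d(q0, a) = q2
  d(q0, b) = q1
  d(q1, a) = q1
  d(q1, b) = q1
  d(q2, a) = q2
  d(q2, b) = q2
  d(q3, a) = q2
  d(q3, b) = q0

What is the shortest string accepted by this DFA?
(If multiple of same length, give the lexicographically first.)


BFS by string length (lex-first path to each state shown):
  len 0: q0<-""
Found accept state at length 0.

"" (empty string)


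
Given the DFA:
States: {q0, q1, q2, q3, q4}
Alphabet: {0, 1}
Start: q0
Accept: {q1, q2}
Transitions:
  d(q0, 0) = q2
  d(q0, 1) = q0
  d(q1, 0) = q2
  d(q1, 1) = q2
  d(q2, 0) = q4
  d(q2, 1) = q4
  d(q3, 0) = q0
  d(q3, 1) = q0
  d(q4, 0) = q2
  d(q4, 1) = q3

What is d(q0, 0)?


Looking up transition d(q0, 0)

q2


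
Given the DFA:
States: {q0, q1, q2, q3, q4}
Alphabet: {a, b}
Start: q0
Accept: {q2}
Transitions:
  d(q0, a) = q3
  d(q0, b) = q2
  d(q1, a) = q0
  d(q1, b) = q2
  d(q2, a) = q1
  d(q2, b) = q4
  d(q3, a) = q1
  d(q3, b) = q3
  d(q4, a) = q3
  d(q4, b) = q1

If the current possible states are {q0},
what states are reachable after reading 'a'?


Apply transition on 'a' from each current state:
  d(q0, a) = q3

{q3}


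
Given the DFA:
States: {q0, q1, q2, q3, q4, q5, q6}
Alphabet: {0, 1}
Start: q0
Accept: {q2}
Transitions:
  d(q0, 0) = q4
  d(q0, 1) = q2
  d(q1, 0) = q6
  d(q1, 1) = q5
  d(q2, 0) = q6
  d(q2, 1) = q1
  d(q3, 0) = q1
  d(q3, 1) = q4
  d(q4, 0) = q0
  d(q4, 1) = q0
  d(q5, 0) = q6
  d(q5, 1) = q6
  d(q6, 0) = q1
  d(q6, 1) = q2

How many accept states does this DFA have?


Accept states listed: {q2}
Counting: q2(1)

1


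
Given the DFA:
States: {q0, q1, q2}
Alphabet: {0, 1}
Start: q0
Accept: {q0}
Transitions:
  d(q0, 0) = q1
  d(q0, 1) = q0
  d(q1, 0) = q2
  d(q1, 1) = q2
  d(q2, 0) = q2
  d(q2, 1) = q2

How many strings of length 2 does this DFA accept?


Enumerating all length-2 strings:
  "00" -> q2 [reject]
  "01" -> q2 [reject]
  "10" -> q1 [reject]
  "11" -> q0 [accept]

1 out of 4


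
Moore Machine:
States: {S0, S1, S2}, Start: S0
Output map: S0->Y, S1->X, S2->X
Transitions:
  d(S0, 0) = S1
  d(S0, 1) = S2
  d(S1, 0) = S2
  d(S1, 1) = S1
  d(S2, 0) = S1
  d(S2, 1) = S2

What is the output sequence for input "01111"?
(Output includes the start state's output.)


Start: S0 (output Y)
  --0--> S1 (output X)
  --1--> S1 (output X)
  --1--> S1 (output X)
  --1--> S1 (output X)
  --1--> S1 (output X)

"YXXXXX"


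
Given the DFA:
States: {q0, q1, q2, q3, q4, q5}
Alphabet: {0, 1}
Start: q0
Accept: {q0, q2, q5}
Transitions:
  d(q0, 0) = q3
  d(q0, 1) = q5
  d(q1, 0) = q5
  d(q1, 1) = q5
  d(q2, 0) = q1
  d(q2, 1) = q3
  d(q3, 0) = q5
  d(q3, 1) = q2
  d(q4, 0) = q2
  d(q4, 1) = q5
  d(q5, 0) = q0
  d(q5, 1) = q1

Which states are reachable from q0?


BFS from q0:
  layer 0: {q0}
  layer 1: {q3, q5}
  layer 2: {q1, q2}

{q0, q1, q2, q3, q5}


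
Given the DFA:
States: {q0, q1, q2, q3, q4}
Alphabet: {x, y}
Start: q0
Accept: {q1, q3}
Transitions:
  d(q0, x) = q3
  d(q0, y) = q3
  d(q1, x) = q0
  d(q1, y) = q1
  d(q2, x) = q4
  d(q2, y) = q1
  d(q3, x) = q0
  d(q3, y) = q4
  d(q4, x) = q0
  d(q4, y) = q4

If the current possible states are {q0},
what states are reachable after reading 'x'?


Apply transition on 'x' from each current state:
  d(q0, x) = q3

{q3}


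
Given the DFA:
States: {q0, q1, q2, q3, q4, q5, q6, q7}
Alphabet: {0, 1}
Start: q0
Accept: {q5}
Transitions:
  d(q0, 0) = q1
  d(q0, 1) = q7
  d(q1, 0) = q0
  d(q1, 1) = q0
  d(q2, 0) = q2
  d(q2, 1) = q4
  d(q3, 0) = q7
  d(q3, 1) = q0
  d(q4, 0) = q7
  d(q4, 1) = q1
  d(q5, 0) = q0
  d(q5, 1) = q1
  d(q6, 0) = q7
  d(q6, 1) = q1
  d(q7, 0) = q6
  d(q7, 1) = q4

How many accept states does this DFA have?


Accept states listed: {q5}
Counting: q5(1)

1


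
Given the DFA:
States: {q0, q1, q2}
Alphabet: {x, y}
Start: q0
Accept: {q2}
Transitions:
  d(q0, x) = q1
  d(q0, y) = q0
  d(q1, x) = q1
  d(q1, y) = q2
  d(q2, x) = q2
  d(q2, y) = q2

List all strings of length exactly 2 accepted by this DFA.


All strings of length 2: 4 total
Accepted: 1

"xy"


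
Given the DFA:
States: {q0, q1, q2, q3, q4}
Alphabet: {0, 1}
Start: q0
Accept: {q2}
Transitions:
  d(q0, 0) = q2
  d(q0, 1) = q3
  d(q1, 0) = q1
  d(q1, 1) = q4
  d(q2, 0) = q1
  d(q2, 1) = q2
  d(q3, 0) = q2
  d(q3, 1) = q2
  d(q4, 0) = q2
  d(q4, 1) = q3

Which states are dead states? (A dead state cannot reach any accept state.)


Forward reachability from each state:
  q0 -> reaches accept state q2 (live)
  q1 -> reaches accept state q2 (live)
  q2 -> reaches accept state q2 (live)
  q3 -> reaches accept state q2 (live)
  q4 -> reaches accept state q2 (live)

None (all states can reach an accept state)


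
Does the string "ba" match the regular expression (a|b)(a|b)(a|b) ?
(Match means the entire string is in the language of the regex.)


|string| = 2; first = 'b'; last = 'a'

No, "ba" does not match (a|b)(a|b)(a|b)


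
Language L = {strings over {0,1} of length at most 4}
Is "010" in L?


length = 3

Yes, "010" is in L


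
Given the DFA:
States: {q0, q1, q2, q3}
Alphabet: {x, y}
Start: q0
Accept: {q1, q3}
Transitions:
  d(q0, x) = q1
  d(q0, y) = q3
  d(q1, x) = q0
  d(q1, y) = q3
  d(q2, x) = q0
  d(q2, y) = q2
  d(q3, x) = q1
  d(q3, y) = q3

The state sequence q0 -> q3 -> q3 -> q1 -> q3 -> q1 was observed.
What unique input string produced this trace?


Trace back each transition to find the symbol:
  q0 --[y]--> q3
  q3 --[y]--> q3
  q3 --[x]--> q1
  q1 --[y]--> q3
  q3 --[x]--> q1

"yyxyx"


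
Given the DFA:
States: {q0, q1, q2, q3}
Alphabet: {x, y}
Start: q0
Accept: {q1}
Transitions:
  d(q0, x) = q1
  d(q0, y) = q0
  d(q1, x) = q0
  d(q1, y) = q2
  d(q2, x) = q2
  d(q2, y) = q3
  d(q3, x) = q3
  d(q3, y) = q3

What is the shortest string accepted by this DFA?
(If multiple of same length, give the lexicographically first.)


BFS by string length (lex-first path to each state shown):
  len 0: q0<-""
  len 1: q0<-"y", q1<-"x"
Found accept state at length 1.

"x"


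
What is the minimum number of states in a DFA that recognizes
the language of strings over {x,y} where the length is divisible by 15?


States track (length) mod 15.
Need 15 states: one per remainder 0..14; accept = remainder 0.

15


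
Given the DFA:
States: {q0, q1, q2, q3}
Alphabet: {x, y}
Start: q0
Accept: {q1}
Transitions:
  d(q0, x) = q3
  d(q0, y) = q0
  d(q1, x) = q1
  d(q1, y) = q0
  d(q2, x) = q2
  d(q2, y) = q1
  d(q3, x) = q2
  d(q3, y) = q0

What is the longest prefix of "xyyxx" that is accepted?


Run the DFA, marking each prefix where the state is accepting:
  "" -> q0 [reject]
  "x" -> q3 [reject]
  "xy" -> q0 [reject]
  "xyy" -> q0 [reject]
  "xyyx" -> q3 [reject]
  "xyyxx" -> q2 [reject]

No prefix is accepted


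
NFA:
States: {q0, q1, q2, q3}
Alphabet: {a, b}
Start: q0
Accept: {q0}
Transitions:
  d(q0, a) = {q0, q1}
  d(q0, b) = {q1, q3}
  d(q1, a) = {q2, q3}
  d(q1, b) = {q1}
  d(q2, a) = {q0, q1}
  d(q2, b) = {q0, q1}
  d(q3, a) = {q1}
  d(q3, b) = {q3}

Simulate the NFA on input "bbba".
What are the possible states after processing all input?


Start: {q0}
  --b--> {q1, q3}
  --b--> {q1, q3}
  --b--> {q1, q3}
  --a--> {q1, q2, q3}

{q1, q2, q3}


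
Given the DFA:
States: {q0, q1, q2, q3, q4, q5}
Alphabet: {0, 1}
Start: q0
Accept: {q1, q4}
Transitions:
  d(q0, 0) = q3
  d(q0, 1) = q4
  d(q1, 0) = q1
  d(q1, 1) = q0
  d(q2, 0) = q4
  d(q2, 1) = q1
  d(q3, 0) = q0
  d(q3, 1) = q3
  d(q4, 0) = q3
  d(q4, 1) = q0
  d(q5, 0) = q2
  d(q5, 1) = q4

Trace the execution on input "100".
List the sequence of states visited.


Input: 100
d(q0, 1) = q4
d(q4, 0) = q3
d(q3, 0) = q0


q0 -> q4 -> q3 -> q0


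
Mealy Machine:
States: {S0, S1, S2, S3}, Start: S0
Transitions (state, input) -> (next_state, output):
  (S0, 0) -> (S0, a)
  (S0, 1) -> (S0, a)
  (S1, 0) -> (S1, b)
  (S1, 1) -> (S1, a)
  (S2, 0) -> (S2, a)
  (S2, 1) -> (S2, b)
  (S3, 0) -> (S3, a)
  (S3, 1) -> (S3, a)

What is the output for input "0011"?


Step-by-step:
  (S0, 0) -> (S0, a)
  (S0, 0) -> (S0, a)
  (S0, 1) -> (S0, a)
  (S0, 1) -> (S0, a)

"aaaa"


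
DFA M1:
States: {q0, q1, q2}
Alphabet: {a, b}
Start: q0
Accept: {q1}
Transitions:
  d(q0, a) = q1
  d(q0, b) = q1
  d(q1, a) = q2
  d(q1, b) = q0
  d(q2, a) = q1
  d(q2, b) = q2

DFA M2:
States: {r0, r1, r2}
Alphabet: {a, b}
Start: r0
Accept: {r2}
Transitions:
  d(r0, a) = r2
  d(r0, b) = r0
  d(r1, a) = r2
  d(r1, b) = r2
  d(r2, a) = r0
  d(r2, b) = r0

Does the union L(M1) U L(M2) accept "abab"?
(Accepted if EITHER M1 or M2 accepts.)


M1: final=q0 accepted=False
M2: final=r0 accepted=False

No, union rejects (neither accepts)


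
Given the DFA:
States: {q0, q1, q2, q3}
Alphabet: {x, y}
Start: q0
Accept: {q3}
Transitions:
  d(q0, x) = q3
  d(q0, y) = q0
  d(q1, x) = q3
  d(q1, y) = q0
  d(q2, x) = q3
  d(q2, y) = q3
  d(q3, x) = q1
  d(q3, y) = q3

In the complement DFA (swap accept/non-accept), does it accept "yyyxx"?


Trace: q0 -> q0 -> q0 -> q0 -> q3 -> q1
Final: q1
Original accept: {q3}
Complement: q1 is not in original accept

Yes, complement accepts (original rejects)


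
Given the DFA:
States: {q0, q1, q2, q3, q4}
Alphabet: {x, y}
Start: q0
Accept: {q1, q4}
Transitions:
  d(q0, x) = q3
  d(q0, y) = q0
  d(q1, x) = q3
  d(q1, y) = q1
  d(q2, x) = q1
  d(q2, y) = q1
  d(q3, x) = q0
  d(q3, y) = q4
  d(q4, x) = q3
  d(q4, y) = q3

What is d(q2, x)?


Looking up transition d(q2, x)

q1


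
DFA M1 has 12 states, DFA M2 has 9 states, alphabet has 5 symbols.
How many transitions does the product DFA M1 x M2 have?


Product DFA has 12 * 9 = 108 states.
Each has 5 transitions: 108 * 5 = 540

540


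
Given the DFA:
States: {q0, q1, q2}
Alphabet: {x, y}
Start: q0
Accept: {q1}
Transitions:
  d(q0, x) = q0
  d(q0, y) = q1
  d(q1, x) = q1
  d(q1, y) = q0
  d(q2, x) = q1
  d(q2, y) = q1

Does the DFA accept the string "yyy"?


Trace: q0 -> q1 -> q0 -> q1
Final state: q1
Accept states: {q1}

Yes, accepted (final state q1 is an accept state)


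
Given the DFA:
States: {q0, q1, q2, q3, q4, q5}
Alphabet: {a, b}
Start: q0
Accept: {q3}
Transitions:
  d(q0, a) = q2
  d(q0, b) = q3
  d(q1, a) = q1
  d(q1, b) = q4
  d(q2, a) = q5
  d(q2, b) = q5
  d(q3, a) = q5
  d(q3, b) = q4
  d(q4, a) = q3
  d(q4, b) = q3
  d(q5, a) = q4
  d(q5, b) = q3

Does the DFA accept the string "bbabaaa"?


Trace: q0 -> q3 -> q4 -> q3 -> q4 -> q3 -> q5 -> q4
Final state: q4
Accept states: {q3}

No, rejected (final state q4 is not an accept state)


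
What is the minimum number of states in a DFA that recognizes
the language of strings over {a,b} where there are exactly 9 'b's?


States: count = 0, 1, ..., 9 (that's 10 states), plus a dead state for count > 9.
Total: 10 + 1 = 11. Accept = count-9 state.

11


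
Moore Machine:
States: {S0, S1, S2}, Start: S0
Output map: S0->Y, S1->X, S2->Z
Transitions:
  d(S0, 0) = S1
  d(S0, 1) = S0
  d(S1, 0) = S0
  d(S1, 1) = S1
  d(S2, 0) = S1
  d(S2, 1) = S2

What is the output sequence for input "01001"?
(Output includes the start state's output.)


Start: S0 (output Y)
  --0--> S1 (output X)
  --1--> S1 (output X)
  --0--> S0 (output Y)
  --0--> S1 (output X)
  --1--> S1 (output X)

"YXXYXX"


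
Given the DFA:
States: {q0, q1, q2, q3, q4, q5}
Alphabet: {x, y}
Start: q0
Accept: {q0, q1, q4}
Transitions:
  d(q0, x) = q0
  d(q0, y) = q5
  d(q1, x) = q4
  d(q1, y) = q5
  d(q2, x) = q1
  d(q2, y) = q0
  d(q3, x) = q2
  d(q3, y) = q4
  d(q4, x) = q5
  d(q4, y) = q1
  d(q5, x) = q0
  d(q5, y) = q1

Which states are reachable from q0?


BFS from q0:
  layer 0: {q0}
  layer 1: {q5}
  layer 2: {q1}
  layer 3: {q4}

{q0, q1, q4, q5}


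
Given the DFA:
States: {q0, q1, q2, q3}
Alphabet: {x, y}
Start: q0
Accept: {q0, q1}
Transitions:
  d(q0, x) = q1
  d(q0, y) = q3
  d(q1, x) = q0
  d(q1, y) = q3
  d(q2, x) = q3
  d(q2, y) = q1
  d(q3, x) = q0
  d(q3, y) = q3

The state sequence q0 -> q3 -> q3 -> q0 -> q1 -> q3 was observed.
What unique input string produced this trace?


Trace back each transition to find the symbol:
  q0 --[y]--> q3
  q3 --[y]--> q3
  q3 --[x]--> q0
  q0 --[x]--> q1
  q1 --[y]--> q3

"yyxxy"


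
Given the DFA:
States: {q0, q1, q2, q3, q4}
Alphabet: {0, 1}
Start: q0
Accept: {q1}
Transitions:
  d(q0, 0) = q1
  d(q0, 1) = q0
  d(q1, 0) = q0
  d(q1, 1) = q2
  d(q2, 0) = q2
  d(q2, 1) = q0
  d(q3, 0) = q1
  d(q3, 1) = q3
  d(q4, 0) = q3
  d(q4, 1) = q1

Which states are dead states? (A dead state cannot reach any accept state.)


Forward reachability from each state:
  q0 -> reaches accept state q1 (live)
  q1 -> reaches accept state q1 (live)
  q2 -> reaches accept state q1 (live)
  q3 -> reaches accept state q1 (live)
  q4 -> reaches accept state q1 (live)

None (all states can reach an accept state)


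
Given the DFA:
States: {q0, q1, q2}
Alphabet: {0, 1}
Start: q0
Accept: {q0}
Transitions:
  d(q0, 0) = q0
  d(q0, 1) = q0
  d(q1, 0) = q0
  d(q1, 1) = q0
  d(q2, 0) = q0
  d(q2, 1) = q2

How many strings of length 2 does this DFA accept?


Enumerating all length-2 strings:
  "00" -> q0 [accept]
  "01" -> q0 [accept]
  "10" -> q0 [accept]
  "11" -> q0 [accept]

4 out of 4


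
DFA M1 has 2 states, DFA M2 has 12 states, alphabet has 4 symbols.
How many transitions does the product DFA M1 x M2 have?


Product DFA has 2 * 12 = 24 states.
Each has 4 transitions: 24 * 4 = 96

96


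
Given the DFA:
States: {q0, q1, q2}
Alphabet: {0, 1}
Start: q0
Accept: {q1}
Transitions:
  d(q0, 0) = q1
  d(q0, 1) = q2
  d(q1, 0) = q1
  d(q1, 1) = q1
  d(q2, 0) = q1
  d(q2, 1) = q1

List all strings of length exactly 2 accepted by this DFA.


All strings of length 2: 4 total
Accepted: 4

"00", "01", "10", "11"


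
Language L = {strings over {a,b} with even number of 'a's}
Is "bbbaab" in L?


count('a') = 2; 2 mod 2 = 0

Yes, "bbbaab" is in L


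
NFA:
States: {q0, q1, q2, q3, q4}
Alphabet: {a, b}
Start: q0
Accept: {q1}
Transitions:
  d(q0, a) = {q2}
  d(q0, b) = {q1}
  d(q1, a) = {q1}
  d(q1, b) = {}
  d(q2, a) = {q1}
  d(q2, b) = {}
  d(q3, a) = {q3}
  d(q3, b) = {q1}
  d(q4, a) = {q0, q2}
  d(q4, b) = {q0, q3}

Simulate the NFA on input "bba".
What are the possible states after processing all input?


Start: {q0}
  --b--> {q1}
  --b--> {}
  --a--> {}

{} (empty set, no valid transitions)


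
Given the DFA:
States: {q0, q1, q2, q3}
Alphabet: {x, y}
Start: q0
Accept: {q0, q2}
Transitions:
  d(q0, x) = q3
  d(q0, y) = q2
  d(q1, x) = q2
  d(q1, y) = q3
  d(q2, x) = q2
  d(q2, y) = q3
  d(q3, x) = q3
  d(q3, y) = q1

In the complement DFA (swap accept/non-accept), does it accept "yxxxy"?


Trace: q0 -> q2 -> q2 -> q2 -> q2 -> q3
Final: q3
Original accept: {q0, q2}
Complement: q3 is not in original accept

Yes, complement accepts (original rejects)


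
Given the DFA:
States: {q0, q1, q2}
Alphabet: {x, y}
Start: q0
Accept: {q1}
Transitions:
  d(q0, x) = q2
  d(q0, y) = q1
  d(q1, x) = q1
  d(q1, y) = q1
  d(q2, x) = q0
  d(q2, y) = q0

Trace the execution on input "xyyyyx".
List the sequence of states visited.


Input: xyyyyx
d(q0, x) = q2
d(q2, y) = q0
d(q0, y) = q1
d(q1, y) = q1
d(q1, y) = q1
d(q1, x) = q1


q0 -> q2 -> q0 -> q1 -> q1 -> q1 -> q1


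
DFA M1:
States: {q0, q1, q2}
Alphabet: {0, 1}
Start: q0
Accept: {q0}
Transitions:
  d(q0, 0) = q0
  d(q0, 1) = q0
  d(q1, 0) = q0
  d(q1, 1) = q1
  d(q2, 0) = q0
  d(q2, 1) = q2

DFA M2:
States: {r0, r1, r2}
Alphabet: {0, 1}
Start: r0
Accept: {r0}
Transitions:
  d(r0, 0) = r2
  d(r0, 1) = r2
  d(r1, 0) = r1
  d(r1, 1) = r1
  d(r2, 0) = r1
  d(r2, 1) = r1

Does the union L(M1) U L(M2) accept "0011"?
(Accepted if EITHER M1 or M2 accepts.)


M1: final=q0 accepted=True
M2: final=r1 accepted=False

Yes, union accepts


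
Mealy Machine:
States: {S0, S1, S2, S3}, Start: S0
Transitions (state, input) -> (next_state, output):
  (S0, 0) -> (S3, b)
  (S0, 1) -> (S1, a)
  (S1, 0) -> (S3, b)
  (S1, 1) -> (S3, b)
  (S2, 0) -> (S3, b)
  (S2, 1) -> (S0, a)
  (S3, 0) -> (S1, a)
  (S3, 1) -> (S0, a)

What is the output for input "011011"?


Step-by-step:
  (S0, 0) -> (S3, b)
  (S3, 1) -> (S0, a)
  (S0, 1) -> (S1, a)
  (S1, 0) -> (S3, b)
  (S3, 1) -> (S0, a)
  (S0, 1) -> (S1, a)

"baabaa"


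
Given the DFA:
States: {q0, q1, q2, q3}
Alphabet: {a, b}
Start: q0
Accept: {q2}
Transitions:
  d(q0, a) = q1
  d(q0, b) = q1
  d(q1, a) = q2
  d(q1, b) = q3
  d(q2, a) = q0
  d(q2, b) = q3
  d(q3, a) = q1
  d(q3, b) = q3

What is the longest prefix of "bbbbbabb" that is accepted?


Run the DFA, marking each prefix where the state is accepting:
  "" -> q0 [reject]
  "b" -> q1 [reject]
  "bb" -> q3 [reject]
  "bbb" -> q3 [reject]
  "bbbb" -> q3 [reject]
  "bbbbb" -> q3 [reject]
  "bbbbba" -> q1 [reject]
  "bbbbbab" -> q3 [reject]
  "bbbbbabb" -> q3 [reject]

No prefix is accepted
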